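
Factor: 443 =443^1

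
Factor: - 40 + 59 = 19 = 19^1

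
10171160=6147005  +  4024155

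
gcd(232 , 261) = 29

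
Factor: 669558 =2^1*3^1* 111593^1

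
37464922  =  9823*3814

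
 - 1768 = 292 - 2060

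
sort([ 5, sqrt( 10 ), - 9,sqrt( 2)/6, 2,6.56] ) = [ - 9, sqrt(2)/6, 2,sqrt(10), 5,6.56]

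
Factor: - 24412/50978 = -2^1*17^1*71^( - 1)= - 34/71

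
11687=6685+5002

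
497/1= 497 = 497.00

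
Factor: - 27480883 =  - 23^1*1194821^1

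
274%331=274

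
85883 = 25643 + 60240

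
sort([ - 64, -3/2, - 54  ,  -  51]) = [ - 64,-54, - 51, - 3/2 ]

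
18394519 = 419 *43901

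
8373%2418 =1119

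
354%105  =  39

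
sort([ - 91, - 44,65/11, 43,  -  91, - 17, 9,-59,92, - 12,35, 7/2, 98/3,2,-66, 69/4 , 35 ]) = [-91,-91,-66, -59,-44,  -  17,  -  12,2,7/2, 65/11, 9, 69/4,98/3, 35, 35, 43, 92 ]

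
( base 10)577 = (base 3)210101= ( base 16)241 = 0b1001000001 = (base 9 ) 711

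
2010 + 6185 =8195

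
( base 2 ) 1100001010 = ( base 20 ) 1ii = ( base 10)778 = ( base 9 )1054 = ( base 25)163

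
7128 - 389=6739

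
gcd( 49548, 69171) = 3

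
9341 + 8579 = 17920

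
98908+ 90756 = 189664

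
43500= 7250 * 6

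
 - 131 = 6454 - 6585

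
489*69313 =33894057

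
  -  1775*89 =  - 157975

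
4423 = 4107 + 316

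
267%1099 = 267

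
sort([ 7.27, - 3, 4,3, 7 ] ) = [-3,  3, 4 , 7 , 7.27]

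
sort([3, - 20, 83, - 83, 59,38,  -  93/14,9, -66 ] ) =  [ - 83, - 66, - 20 ,  -  93/14, 3,9, 38, 59,83 ] 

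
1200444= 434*2766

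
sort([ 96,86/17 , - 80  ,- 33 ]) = [ - 80, - 33,86/17,  96 ] 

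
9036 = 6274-  -  2762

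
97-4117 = -4020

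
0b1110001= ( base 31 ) 3k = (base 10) 113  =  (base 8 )161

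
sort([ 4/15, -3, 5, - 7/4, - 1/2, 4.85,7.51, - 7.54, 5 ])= [ - 7.54, - 3, - 7/4, - 1/2,4/15 , 4.85, 5,5, 7.51]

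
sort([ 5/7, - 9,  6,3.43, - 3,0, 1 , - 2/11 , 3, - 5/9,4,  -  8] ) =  [ - 9, - 8 , - 3, - 5/9, - 2/11, 0 , 5/7, 1,  3,  3.43,4,6] 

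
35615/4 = 35615/4 = 8903.75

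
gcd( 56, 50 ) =2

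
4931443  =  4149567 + 781876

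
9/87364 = 9/87364 = 0.00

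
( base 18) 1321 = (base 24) BL1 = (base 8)15271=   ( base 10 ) 6841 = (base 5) 204331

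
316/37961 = 316/37961 = 0.01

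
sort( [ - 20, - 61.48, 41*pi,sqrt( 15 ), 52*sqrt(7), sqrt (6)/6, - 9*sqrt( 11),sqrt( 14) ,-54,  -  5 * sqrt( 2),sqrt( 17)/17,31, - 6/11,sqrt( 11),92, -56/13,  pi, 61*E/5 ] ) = [ -61.48, - 54, -9*sqrt( 11), - 20, - 5 * sqrt(2),-56/13, - 6/11,sqrt (17)/17, sqrt(6)/6, pi, sqrt( 11), sqrt( 14), sqrt( 15), 31,61*E/5,92, 41 * pi, 52*sqrt( 7) ]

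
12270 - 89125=-76855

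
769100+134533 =903633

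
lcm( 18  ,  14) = 126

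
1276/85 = 1276/85=15.01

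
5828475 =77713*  75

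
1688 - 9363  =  -7675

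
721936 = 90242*8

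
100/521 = 100/521 = 0.19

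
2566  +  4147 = 6713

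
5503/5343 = 5503/5343 = 1.03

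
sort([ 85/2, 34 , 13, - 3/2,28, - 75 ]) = [ - 75, - 3/2,13 , 28 , 34, 85/2]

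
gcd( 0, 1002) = 1002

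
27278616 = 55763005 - 28484389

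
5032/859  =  5 + 737/859 = 5.86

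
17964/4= 4491 = 4491.00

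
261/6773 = 261/6773 =0.04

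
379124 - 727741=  - 348617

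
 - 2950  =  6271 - 9221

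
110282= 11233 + 99049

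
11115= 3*3705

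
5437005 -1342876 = 4094129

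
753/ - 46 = - 753/46 = -  16.37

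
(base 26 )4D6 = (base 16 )BE8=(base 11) 2321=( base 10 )3048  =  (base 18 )976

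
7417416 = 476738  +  6940678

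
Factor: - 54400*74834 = -2^8*5^2*17^2 *31^1 * 71^1  =  -4070969600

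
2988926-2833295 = 155631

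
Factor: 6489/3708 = 2^( - 2 )*7^1 = 7/4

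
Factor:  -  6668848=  - 2^4*19^1*21937^1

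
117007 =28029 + 88978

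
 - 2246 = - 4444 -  - 2198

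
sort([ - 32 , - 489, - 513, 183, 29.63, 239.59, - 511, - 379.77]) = [ - 513, - 511, - 489,-379.77, - 32,29.63,183,239.59] 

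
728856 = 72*10123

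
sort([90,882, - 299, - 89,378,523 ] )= [ - 299, - 89,90, 378, 523,882] 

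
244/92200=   61/23050 = 0.00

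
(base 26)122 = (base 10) 730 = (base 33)m4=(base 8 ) 1332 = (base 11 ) 604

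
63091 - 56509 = 6582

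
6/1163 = 6/1163 = 0.01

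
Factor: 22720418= 2^1*7^2*231841^1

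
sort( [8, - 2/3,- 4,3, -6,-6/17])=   [ - 6, - 4, - 2/3, - 6/17,3, 8] 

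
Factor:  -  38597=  - 13^1*2969^1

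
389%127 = 8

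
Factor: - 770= - 2^1*5^1*7^1*11^1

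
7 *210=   1470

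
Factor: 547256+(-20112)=527144 = 2^3*131^1 * 503^1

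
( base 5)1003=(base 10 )128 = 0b10000000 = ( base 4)2000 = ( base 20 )68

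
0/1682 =0 = 0.00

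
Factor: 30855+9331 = 40186 =2^1 * 71^1 * 283^1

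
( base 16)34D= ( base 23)1dh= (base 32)QD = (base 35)o5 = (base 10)845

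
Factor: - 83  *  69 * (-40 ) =229080 = 2^3*3^1*5^1* 23^1 * 83^1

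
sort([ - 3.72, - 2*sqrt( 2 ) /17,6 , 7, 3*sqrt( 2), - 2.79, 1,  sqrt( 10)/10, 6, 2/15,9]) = [ - 3.72, - 2.79, - 2*sqrt(2 )/17, 2/15,sqrt( 10) /10, 1, 3*sqrt(2),6, 6, 7,9 ]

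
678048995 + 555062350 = 1233111345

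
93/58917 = 31/19639 = 0.00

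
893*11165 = 9970345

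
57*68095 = 3881415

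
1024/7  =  146 + 2/7 = 146.29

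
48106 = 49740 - 1634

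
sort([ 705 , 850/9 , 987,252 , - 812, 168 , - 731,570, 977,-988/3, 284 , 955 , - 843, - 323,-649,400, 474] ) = [-843 , - 812, - 731,  -  649, - 988/3 , - 323,850/9,168, 252,284,400,474, 570,  705,955 , 977, 987] 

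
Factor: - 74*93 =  - 6882 = - 2^1 * 3^1*31^1*37^1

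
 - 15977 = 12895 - 28872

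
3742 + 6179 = 9921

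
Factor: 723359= 7^1*13^1*7949^1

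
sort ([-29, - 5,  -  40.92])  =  [ - 40.92, - 29, - 5 ]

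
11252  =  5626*2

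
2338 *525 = 1227450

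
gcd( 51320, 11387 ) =1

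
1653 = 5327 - 3674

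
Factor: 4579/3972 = 2^( - 2) * 3^(-1)*19^1 * 241^1*331^(-1)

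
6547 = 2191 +4356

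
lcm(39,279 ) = 3627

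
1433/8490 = 1433/8490 = 0.17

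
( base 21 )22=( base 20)24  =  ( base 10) 44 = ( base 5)134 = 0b101100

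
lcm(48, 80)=240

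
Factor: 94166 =2^1*197^1* 239^1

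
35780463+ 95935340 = 131715803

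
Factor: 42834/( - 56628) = -2^( - 1 )*3^( - 1)*13^( - 1 )*59^1 = - 59/78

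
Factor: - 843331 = -843331^1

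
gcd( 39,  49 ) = 1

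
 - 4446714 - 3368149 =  - 7814863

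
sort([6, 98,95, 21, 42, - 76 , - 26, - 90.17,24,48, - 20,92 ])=[ - 90.17, - 76, - 26,-20, 6,  21, 24, 42,  48, 92,95, 98]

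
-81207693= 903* ( - 89931) 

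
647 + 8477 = 9124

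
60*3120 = 187200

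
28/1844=7/461 = 0.02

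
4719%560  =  239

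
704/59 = 11 + 55/59 = 11.93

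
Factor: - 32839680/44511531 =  - 2^11*5^1*73^ ( - 1)*1069^1*203249^(- 1) = -  10946560/14837177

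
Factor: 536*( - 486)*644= - 2^6*3^5*7^1 * 23^1 * 67^1 =- 167759424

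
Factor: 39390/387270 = 101/993 = 3^( - 1 )*101^1*331^( - 1 )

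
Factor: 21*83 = 1743 = 3^1*7^1*83^1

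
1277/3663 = 1277/3663 = 0.35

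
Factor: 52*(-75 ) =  - 2^2*3^1*5^2*13^1 = -3900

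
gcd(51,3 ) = 3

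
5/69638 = 5/69638 = 0.00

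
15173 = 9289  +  5884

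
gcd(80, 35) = 5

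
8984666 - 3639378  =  5345288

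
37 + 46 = 83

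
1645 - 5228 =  - 3583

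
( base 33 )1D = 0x2e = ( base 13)37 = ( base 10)46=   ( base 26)1K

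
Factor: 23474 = 2^1*11^2*97^1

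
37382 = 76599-39217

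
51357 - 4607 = 46750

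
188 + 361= 549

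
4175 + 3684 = 7859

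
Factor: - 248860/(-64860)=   541/141 = 3^( - 1 ) * 47^( - 1)*541^1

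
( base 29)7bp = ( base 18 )1143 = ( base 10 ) 6231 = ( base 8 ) 14127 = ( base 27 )8EL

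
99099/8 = 12387 + 3/8 = 12387.38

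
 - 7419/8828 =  - 7419/8828 = - 0.84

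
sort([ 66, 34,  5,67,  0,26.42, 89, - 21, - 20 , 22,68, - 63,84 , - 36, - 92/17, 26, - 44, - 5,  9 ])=[ - 63,-44, - 36, - 21, - 20,-92/17, - 5,0,  5, 9, 22,26, 26.42,  34 , 66, 67, 68,84,89]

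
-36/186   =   - 1 + 25/31 = - 0.19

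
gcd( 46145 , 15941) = 839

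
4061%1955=151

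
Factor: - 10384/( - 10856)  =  2^1*11^1*23^( - 1 )= 22/23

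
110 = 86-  - 24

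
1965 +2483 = 4448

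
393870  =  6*65645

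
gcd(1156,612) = 68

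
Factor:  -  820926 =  - 2^1 * 3^2 * 59^1*773^1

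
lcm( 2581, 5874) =170346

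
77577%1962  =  1059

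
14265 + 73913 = 88178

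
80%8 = 0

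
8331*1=8331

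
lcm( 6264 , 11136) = 100224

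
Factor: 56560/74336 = 2^(-1 )*5^1 *7^1*23^( -1) = 35/46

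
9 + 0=9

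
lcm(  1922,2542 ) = 78802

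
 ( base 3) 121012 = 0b110110101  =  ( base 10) 437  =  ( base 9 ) 535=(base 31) E3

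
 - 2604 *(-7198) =18743592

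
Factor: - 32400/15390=-40/19 = - 2^3*5^1*19^( - 1) 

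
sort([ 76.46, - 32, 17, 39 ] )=[ -32,17, 39,  76.46] 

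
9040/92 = 98 + 6/23 = 98.26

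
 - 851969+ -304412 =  - 1156381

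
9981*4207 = 41990067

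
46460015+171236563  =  217696578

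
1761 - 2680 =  -919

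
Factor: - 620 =- 2^2*5^1*31^1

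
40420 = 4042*10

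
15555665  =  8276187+7279478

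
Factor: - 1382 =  - 2^1 * 691^1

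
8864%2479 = 1427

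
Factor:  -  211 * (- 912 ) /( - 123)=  - 64144/41= -2^4*19^1*41^( - 1)*211^1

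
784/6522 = 392/3261 = 0.12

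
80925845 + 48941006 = 129866851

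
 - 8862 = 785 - 9647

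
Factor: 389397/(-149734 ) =  -  879/338 = - 2^( - 1)*3^1*13^( - 2 )*293^1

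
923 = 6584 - 5661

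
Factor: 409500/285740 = 225/157  =  3^2 *5^2*157^( - 1)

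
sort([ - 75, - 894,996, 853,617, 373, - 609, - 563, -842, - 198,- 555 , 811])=[ - 894, - 842,-609, - 563,  -  555, - 198, - 75,  373, 617,811,853,996]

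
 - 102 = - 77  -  25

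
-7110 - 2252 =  - 9362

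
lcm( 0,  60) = 0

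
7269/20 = 7269/20 = 363.45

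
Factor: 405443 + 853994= 1259437 = 31^1*40627^1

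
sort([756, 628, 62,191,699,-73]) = [  -  73, 62,  191, 628,  699,756 ]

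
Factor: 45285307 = 45285307^1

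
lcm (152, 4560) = 4560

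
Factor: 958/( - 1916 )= -1/2= - 2^( - 1)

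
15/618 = 5/206=0.02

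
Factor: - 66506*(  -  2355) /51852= 26103605/8642= 2^ ( -1)*5^1*11^1*29^( - 1)*149^( - 1)*157^1*3023^1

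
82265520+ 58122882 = 140388402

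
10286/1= 10286 = 10286.00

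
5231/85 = 61 + 46/85 = 61.54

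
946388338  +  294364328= 1240752666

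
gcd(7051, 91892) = 1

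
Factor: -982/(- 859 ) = 2^1*491^1*859^( - 1) 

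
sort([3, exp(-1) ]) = [exp( - 1), 3 ] 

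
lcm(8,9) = 72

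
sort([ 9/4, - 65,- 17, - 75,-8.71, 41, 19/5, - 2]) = [ - 75, - 65,-17, - 8.71, - 2,9/4,19/5,41 ] 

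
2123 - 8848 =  - 6725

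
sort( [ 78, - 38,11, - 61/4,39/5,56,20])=[ - 38, - 61/4, 39/5,11, 20,56,78 ]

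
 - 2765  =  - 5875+3110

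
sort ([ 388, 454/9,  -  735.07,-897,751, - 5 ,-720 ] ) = [-897, -735.07, - 720, -5,454/9,388, 751]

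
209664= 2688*78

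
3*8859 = 26577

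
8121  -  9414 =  - 1293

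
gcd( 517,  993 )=1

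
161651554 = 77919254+83732300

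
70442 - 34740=35702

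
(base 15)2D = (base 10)43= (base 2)101011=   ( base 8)53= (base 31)1c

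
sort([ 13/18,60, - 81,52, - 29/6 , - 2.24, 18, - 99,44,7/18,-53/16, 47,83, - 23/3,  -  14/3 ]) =[ - 99, - 81, - 23/3,  -  29/6, - 14/3, - 53/16, -2.24,7/18,13/18,18,44, 47,52,60,  83]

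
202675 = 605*335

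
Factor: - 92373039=-3^2*11^1*933061^1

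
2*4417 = 8834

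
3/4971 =1/1657 = 0.00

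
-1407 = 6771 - 8178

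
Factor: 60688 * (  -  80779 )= - 2^4 *3793^1*80779^1 = - 4902315952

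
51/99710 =51/99710 =0.00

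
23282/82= 283+38/41 = 283.93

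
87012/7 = 12430 + 2/7 = 12430.29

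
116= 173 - 57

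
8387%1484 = 967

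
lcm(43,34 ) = 1462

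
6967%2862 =1243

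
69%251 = 69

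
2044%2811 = 2044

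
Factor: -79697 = - 79697^1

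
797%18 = 5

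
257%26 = 23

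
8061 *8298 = 66890178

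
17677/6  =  17677/6 =2946.17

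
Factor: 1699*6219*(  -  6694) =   -  2^1*3^2*691^1 * 1699^1 * 3347^1 = -70729346214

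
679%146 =95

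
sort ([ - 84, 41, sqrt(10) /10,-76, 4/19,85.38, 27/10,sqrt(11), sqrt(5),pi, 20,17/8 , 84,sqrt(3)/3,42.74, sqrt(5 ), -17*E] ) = [ - 84,-76,-17 * E, 4/19,  sqrt(10) /10, sqrt(3)/3, 17/8,  sqrt(5),sqrt( 5 ),27/10, pi, sqrt(11 ), 20 , 41, 42.74,84,85.38]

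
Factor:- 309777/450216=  - 611/888=   -  2^( - 3)*3^( - 1 )*13^1*37^(-1 )*47^1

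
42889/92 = 42889/92 = 466.18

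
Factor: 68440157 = 23^1*31^1*95989^1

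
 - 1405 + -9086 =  - 10491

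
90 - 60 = 30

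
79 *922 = 72838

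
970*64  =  62080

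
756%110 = 96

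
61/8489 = 61/8489 = 0.01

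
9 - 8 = 1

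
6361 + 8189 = 14550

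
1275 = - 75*( - 17 ) 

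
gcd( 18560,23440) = 80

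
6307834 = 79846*79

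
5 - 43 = -38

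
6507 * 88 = 572616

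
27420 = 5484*5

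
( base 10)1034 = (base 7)3005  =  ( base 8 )2012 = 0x40a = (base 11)860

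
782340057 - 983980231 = -201640174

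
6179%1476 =275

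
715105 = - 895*( - 799)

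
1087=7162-6075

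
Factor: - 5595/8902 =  - 2^( - 1)*3^1 * 5^1*373^1*4451^(- 1 )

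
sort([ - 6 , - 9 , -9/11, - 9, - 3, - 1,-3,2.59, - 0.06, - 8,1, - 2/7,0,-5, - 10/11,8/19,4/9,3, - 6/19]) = [ - 9, - 9, - 8, - 6, - 5 ,-3, -3, - 1,- 10/11, - 9/11, - 6/19, - 2/7, -0.06,0,8/19,4/9,1,2.59 , 3 ] 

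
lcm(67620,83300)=5747700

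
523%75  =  73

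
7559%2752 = 2055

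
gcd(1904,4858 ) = 14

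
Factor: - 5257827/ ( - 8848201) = 3^2 *584203^1 * 8848201^(  -  1)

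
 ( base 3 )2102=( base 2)1000001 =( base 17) 3e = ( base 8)101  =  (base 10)65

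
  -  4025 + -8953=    - 12978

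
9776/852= 2444/213 = 11.47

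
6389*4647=29689683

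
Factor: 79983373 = 79983373^1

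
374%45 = 14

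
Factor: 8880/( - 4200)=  - 2^1* 5^( - 1) * 7^ ( - 1)*37^1  =  - 74/35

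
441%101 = 37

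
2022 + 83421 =85443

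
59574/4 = 14893  +  1/2= 14893.50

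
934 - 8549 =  - 7615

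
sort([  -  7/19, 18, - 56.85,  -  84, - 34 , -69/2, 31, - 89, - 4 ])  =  [ - 89,  -  84, - 56.85 , - 69/2,  -  34, - 4, - 7/19, 18, 31 ] 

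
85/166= 85/166 = 0.51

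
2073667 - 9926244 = -7852577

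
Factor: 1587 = 3^1*23^2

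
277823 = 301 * 923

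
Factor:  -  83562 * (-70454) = 5887277148 = 2^2*3^1*19^1*733^1*35227^1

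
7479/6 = 2493/2 = 1246.50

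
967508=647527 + 319981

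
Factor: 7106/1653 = 2^1*3^(  -  1)* 11^1*17^1*29^(- 1 ) = 374/87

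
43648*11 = 480128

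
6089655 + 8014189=14103844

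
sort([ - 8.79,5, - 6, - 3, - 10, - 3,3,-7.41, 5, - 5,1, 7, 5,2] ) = [-10, - 8.79 ,-7.41 , - 6, - 5, - 3, - 3, 1, 2,3,  5,5,5,7]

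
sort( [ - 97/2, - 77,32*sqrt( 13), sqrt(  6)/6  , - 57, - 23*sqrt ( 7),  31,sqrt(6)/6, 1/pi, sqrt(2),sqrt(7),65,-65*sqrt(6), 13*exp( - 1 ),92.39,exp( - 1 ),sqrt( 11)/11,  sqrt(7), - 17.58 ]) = [ - 65*sqrt(6), - 77, - 23*sqrt( 7),-57, - 97/2, - 17.58, sqrt( 11 )/11,1/pi, exp( - 1),sqrt(6)/6,sqrt( 6)/6,sqrt( 2),sqrt( 7), sqrt(7), 13*exp( - 1) , 31, 65, 92.39,  32 * sqrt ( 13)]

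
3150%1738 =1412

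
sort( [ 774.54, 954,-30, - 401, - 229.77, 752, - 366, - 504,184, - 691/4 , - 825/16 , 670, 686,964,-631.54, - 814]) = [ - 814, - 631.54, - 504,  -  401, - 366, - 229.77, - 691/4, - 825/16, - 30, 184,670, 686, 752,  774.54,954,964 ]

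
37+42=79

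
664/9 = 73 + 7/9 =73.78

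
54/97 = 54/97= 0.56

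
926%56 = 30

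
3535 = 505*7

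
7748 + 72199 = 79947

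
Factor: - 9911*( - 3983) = 7^1*11^1*17^1*53^1*569^1 = 39475513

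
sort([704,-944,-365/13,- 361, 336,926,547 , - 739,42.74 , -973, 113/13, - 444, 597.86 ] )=[ - 973,-944, - 739, - 444 , - 361, - 365/13,113/13 , 42.74 , 336, 547,597.86, 704,926 ]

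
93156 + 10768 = 103924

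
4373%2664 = 1709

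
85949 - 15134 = 70815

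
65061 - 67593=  - 2532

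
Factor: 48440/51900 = 2^1 * 3^( - 1)*5^( - 1) * 7^1 = 14/15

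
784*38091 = 29863344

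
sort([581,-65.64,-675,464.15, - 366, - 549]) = [ - 675,-549, - 366, - 65.64,464.15,581 ]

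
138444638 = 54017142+84427496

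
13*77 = 1001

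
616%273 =70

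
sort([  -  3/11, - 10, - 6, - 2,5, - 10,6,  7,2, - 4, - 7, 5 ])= [ - 10 ,-10, - 7, - 6,  -  4, - 2 ,-3/11, 2, 5,5 , 6,7 ] 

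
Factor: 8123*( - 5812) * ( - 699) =2^2 * 3^1 * 233^1 * 1453^1* 8123^1 = 33000402324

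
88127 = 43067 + 45060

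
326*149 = 48574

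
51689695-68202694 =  - 16512999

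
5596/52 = 107 + 8/13 = 107.62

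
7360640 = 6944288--416352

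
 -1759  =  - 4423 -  - 2664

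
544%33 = 16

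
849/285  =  2 + 93/95 =2.98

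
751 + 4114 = 4865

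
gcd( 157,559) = 1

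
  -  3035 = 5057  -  8092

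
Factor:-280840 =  - 2^3 * 5^1* 7^1* 17^1*59^1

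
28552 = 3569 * 8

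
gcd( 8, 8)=8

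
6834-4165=2669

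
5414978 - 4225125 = 1189853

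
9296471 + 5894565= 15191036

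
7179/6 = 1196 + 1/2 = 1196.50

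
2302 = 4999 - 2697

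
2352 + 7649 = 10001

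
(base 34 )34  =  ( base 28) 3M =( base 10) 106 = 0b1101010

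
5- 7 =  - 2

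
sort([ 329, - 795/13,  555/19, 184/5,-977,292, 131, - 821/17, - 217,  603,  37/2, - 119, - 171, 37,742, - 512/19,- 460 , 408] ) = [ - 977 , - 460,-217, - 171, - 119, - 795/13,- 821/17, - 512/19,37/2,555/19,184/5 , 37,131, 292,329,408,603, 742] 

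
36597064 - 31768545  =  4828519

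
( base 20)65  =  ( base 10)125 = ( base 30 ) 45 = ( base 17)76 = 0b1111101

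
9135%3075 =2985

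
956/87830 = 478/43915 =0.01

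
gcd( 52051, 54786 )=1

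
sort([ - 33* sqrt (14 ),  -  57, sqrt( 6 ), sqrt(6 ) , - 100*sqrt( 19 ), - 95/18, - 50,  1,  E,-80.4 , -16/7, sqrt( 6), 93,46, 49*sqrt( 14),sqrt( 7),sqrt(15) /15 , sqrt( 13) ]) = [-100*sqrt( 19 ), - 33*sqrt( 14 ), - 80.4 ,-57, -50, - 95/18,-16/7, sqrt(15 ) /15,1,sqrt(6) , sqrt(6 ),sqrt(6),sqrt(7), E,sqrt(13),46 , 93, 49 *sqrt(14 )] 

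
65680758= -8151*( - 8058 )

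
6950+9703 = 16653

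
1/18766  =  1/18766 =0.00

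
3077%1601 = 1476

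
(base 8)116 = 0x4E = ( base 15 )53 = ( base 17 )4a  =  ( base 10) 78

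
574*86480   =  49639520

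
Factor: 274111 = 269^1*1019^1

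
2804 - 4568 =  - 1764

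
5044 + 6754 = 11798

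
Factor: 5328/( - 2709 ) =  - 2^4*7^(  -  1)*37^1*43^( - 1)= -  592/301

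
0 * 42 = 0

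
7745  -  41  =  7704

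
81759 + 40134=121893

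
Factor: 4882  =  2^1*2441^1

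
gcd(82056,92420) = 4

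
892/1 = 892 = 892.00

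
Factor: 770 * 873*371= 2^1*3^2*5^1*7^2*11^1  *  53^1 * 97^1 = 249389910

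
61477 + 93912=155389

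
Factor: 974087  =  53^1*18379^1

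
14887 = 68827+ - 53940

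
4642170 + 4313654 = 8955824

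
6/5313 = 2/1771 = 0.00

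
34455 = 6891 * 5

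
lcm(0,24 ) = 0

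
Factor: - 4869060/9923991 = - 231860/472571 = -  2^2 *5^1*11^(  -  1) * 11593^1*42961^( - 1) 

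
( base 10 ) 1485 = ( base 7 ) 4221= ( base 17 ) 526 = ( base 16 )5CD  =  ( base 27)210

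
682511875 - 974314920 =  - 291803045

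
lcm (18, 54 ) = 54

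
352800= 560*630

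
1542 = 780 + 762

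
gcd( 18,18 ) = 18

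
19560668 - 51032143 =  - 31471475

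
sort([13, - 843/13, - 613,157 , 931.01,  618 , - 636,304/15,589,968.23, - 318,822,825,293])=[ - 636, - 613, - 318, - 843/13,13, 304/15,157,293,589,618, 822,  825,  931.01,  968.23]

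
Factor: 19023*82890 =1576816470 = 2^1 * 3^4*5^1* 17^1 * 307^1 * 373^1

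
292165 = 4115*71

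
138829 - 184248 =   -  45419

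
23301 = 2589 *9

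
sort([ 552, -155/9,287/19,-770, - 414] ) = [- 770, - 414 , - 155/9,  287/19,552 ] 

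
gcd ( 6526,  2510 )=502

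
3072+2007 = 5079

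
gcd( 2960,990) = 10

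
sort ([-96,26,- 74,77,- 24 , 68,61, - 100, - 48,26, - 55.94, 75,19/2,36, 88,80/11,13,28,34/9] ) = [ - 100 , -96, - 74, - 55.94,-48,  -  24, 34/9, 80/11,19/2  ,  13, 26,26,  28, 36, 61, 68,  75,77,88] 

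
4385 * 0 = 0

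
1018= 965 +53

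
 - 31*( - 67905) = 2105055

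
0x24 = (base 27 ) 19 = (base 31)15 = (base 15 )26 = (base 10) 36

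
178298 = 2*89149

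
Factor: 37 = 37^1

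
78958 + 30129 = 109087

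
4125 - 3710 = 415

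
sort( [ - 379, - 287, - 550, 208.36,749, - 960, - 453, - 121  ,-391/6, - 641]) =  [- 960, - 641, - 550,- 453,  -  379,  -  287, - 121, - 391/6, 208.36, 749 ] 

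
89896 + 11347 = 101243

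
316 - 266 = 50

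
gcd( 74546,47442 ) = 2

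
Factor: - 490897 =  - 11^2*4057^1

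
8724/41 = 212+32/41  =  212.78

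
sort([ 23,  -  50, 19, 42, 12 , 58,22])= [-50, 12,19,  22,23, 42,58] 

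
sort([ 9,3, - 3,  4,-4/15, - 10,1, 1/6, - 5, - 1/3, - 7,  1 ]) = [ - 10,  -  7, - 5, - 3, - 1/3, - 4/15,1/6,1, 1, 3,4, 9] 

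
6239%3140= 3099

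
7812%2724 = 2364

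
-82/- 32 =41/16 =2.56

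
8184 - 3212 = 4972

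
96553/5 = 96553/5 = 19310.60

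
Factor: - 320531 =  - 37^1*8663^1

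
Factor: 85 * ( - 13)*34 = -37570=- 2^1*5^1*13^1*17^2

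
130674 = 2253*58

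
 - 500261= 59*( - 8479 ) 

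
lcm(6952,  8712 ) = 688248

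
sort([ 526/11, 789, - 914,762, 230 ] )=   [-914,526/11, 230, 762,789 ]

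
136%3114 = 136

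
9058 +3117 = 12175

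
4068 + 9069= 13137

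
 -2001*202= - 404202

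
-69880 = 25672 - 95552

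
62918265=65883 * 955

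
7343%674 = 603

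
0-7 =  - 7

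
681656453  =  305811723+375844730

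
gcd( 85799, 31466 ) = 1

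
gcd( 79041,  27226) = 1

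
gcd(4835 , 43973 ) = 1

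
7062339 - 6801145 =261194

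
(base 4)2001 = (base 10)129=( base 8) 201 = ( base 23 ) 5e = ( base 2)10000001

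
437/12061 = 437/12061 =0.04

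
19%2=1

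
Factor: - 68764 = -2^2*17191^1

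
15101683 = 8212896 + 6888787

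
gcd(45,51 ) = 3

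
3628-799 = 2829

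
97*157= 15229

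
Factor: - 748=-2^2*11^1 * 17^1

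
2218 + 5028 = 7246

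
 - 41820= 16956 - 58776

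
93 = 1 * 93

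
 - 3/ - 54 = 1/18 = 0.06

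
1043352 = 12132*86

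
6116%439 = 409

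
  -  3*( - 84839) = 254517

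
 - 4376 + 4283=-93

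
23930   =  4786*5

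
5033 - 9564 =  - 4531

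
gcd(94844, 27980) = 4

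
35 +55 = 90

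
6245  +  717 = 6962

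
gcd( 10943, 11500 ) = 1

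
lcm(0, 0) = 0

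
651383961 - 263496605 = 387887356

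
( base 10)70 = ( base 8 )106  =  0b1000110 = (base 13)55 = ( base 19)3d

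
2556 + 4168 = 6724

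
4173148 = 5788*721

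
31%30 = 1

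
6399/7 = 914 + 1/7  =  914.14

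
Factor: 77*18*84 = 2^3 *3^3*7^2*11^1=116424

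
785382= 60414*13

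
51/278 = 51/278 = 0.18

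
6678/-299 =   -  6678/299=- 22.33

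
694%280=134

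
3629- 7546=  - 3917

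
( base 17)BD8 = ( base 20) 8a8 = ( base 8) 6520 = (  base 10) 3408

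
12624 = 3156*4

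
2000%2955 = 2000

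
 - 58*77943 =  - 4520694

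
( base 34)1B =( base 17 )2B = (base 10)45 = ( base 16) 2D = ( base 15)30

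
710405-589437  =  120968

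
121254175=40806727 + 80447448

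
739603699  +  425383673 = 1164987372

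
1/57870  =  1/57870  =  0.00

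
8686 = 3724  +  4962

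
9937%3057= 766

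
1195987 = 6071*197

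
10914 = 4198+6716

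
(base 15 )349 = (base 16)2E8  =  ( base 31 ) O0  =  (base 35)l9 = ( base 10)744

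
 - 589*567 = - 333963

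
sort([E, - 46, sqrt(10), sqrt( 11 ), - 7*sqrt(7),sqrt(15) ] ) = [ - 46, - 7*sqrt(7), E,sqrt (10), sqrt( 11 ), sqrt ( 15 ) ] 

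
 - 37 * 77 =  - 2849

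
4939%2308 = 323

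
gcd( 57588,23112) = 12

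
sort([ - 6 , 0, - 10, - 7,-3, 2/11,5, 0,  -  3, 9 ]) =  [-10, - 7, - 6,  -  3, - 3,0,0,2/11,5, 9 ] 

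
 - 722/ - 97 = 722/97= 7.44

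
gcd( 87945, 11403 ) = 3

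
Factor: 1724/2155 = 4/5 = 2^2* 5^(  -  1 ) 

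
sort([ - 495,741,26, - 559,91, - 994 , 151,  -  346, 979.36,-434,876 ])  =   [ - 994, - 559,  -  495,-434  ,-346,26,91, 151,741, 876,979.36] 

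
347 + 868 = 1215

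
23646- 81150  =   - 57504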